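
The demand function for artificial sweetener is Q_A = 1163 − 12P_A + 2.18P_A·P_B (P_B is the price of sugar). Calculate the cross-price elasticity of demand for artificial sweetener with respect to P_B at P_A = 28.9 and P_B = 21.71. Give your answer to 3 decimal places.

At P_A = 28.9 and P_B = 21.71: Q_A = 2183.973.
∂Q_A/∂P_B = 2.18P_A = 2.18(28.9) = 63.0020.
ε = (∂Q_A/∂P_B)(P_B/Q_A) = 63.0020 × (21.71/2183.973) ≈ 0.626.
ε > 0: substitutes.

0.626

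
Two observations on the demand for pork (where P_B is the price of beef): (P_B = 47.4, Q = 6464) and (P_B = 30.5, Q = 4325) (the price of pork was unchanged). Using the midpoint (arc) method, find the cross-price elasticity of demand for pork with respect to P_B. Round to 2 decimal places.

0.91

ΔQ_A = 4325 − 6464 = -2139; ΔP_B = 30.5 − 47.4 = -16.9.
Midpoints: Q̄_A = 5394.5, P̄_B = 38.95.
ε = (ΔQ_A/Q̄_A)/(ΔP_B/P̄_B) = (-2139/5394.5)/(-16.9/38.95) ≈ 0.91.
ε > 0: pork and beef are substitutes.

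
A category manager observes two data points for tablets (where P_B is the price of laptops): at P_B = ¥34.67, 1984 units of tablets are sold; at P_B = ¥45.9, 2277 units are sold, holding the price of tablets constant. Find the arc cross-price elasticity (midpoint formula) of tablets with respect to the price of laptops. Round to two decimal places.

0.49

ΔQ_A = 2277 − 1984 = 293; ΔP_B = 45.9 − 34.67 = 11.23.
Midpoints: Q̄_A = 2130.5, P̄_B = 40.28.
ε = (ΔQ_A/Q̄_A)/(ΔP_B/P̄_B) = (293/2130.5)/(11.23/40.28) ≈ 0.49.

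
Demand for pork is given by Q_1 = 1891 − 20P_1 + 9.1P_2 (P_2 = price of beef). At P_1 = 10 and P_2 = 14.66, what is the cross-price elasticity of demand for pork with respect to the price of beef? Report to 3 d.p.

At P_1 = 10 and P_2 = 14.66: Q_1 = 1824.406.
∂Q_1/∂P_2 = 9.1.
ε = (∂Q_1/∂P_2)(P_2/Q_1) = 9.1 × (14.66/1824.406) ≈ 0.073.

0.073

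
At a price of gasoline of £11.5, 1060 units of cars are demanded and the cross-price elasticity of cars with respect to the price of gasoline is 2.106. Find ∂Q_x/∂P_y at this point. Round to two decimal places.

ε = (∂Q_x/∂P_y)·(P_y/Q_x) ⇒ ∂Q_x/∂P_y = ε·Q_x/P_y = 2.106 × 1060/11.5 ≈ 194.12.

194.12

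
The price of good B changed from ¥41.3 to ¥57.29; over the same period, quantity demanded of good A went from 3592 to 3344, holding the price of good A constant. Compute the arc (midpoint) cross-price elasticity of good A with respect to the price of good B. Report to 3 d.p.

ΔQ_A = 3344 − 3592 = -248; ΔP_B = 57.29 − 41.3 = 15.99.
Midpoints: Q̄_A = 3468.0, P̄_B = 49.30.
ε = (ΔQ_A/Q̄_A)/(ΔP_B/P̄_B) = (-248/3468.0)/(15.99/49.30) ≈ -0.220.

-0.220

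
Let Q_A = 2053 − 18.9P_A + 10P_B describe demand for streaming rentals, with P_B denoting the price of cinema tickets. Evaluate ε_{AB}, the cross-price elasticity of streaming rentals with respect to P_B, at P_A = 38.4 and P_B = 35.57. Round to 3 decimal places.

At P_A = 38.4 and P_B = 35.57: Q_A = 1682.94.
∂Q_A/∂P_B = 10.
ε = (∂Q_A/∂P_B)(P_B/Q_A) = 10 × (35.57/1682.94) ≈ 0.211.

0.211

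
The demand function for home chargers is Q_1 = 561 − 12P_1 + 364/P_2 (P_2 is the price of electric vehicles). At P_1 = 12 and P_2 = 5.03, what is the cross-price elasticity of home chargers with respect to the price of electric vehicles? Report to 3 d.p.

At P_1 = 12 and P_2 = 5.03: Q_1 = 489.366.
∂Q_1/∂P_2 = −364/P_2² = -14.3868.
ε = (∂Q_1/∂P_2)(P_2/Q_1) = -14.3868 × (5.03/489.366) ≈ -0.148.

-0.148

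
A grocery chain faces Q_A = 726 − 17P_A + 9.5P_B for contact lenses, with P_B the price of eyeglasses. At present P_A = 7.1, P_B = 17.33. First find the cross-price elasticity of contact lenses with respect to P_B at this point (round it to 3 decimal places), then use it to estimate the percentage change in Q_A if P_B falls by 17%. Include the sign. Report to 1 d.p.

-3.6%

At P_A = 7.1, P_B = 17.33: Q_A = 769.935.
∂Q_A/∂P_B = 9.5.
ε = (∂Q_A/∂P_B)(P_B/Q_A) = 9.5000 × 17.33/769.935 ≈ 0.214.
%ΔQ_A ≈ ε × %ΔP_B = 0.214 × (-17%) = -3.6%.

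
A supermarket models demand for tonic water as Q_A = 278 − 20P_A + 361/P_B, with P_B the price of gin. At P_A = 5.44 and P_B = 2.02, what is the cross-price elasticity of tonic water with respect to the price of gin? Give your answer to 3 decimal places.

At P_A = 5.44 and P_B = 2.02: Q_A = 347.913.
∂Q_A/∂P_B = −361/P_B² = -88.4717.
ε = (∂Q_A/∂P_B)(P_B/Q_A) = -88.4717 × (2.02/347.913) ≈ -0.514.

-0.514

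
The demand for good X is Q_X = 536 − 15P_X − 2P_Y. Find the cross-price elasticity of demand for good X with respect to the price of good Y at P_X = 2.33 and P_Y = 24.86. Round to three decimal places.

At P_X = 2.33 and P_Y = 24.86: Q_X = 451.33.
∂Q_X/∂P_Y = -2.
ε = (∂Q_X/∂P_Y)(P_Y/Q_X) = -2 × (24.86/451.33) ≈ -0.110.

-0.110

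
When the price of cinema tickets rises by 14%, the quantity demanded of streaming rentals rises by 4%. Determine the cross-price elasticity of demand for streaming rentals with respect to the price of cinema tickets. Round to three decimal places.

0.286

ε = (%ΔQ of streaming rentals) / (%ΔP of cinema tickets) = (4%) / (14%) ≈ 0.286.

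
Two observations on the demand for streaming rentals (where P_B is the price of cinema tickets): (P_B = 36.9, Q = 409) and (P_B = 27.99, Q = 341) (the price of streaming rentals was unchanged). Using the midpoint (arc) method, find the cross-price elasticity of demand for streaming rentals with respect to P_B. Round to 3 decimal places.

0.660

ΔQ_A = 341 − 409 = -68; ΔP_B = 27.99 − 36.9 = -8.91.
Midpoints: Q̄_A = 375.0, P̄_B = 32.45.
ε = (ΔQ_A/Q̄_A)/(ΔP_B/P̄_B) = (-68/375.0)/(-8.91/32.45) ≈ 0.660.
ε > 0: streaming rentals and cinema tickets are substitutes.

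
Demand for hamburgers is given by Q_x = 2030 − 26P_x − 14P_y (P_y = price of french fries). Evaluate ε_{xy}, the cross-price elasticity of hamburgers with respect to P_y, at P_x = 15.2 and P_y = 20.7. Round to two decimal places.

-0.22

At P_x = 15.2 and P_y = 20.7: Q_x = 1345.
∂Q_x/∂P_y = -14.
ε = (∂Q_x/∂P_y)(P_y/Q_x) = -14 × (20.7/1345) ≈ -0.22.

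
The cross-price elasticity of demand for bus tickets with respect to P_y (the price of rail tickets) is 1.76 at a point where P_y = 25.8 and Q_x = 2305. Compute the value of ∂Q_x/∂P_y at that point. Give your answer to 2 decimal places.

157.24

ε = (∂Q_x/∂P_y)·(P_y/Q_x) ⇒ ∂Q_x/∂P_y = ε·Q_x/P_y = 1.76 × 2305/25.8 ≈ 157.24.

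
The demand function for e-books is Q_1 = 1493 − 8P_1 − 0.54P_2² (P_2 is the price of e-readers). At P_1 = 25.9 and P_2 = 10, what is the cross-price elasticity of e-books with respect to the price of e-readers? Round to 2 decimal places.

At P_1 = 25.9 and P_2 = 10: Q_1 = 1231.8.
∂Q_1/∂P_2 = -1.08P_2 = -1.08(10) = -10.8000.
ε = (∂Q_1/∂P_2)(P_2/Q_1) = -10.8000 × (10/1231.8) ≈ -0.09.

-0.09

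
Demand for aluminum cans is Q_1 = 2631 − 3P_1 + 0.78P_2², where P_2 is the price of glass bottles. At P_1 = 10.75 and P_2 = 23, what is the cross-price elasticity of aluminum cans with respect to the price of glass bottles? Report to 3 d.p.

0.274

At P_1 = 10.75 and P_2 = 23: Q_1 = 3011.37.
∂Q_1/∂P_2 = 1.56P_2 = 1.56(23) = 35.8800.
ε = (∂Q_1/∂P_2)(P_2/Q_1) = 35.8800 × (23/3011.37) ≈ 0.274.
ε > 0: substitutes.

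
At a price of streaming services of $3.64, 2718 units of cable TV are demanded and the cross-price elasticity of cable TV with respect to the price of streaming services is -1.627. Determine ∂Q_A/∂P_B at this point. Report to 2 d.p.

-1214.89

ε = (∂Q_A/∂P_B)·(P_B/Q_A) ⇒ ∂Q_A/∂P_B = ε·Q_A/P_B = -1.627 × 2718/3.64 ≈ -1214.89.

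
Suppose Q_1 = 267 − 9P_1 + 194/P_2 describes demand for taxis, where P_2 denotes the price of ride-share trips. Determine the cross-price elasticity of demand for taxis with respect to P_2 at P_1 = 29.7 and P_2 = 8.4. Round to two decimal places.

-1.01

At P_1 = 29.7 and P_2 = 8.4: Q_1 = 22.795.
∂Q_1/∂P_2 = −194/P_2² = -2.7494.
ε = (∂Q_1/∂P_2)(P_2/Q_1) = -2.7494 × (8.4/22.795) ≈ -1.01.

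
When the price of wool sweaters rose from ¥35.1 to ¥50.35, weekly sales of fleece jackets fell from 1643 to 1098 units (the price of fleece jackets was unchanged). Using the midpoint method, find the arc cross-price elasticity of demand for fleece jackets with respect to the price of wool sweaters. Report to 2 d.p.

-1.11

ΔQ_A = 1098 − 1643 = -545; ΔP_B = 50.35 − 35.1 = 15.25.
Midpoints: Q̄_A = 1370.5, P̄_B = 42.73.
ε = (ΔQ_A/Q̄_A)/(ΔP_B/P̄_B) = (-545/1370.5)/(15.25/42.73) ≈ -1.11.
ε < 0: fleece jackets and wool sweaters are complements.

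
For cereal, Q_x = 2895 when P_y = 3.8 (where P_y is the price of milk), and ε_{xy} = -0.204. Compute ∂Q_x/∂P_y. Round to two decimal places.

ε = (∂Q_x/∂P_y)·(P_y/Q_x) ⇒ ∂Q_x/∂P_y = ε·Q_x/P_y = -0.204 × 2895/3.8 ≈ -155.42.

-155.42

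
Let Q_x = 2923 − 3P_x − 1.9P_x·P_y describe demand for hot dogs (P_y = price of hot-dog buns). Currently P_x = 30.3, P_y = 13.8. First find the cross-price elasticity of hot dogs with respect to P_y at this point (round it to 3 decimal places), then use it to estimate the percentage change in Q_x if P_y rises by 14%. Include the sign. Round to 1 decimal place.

-5.5%

At P_x = 30.3, P_y = 13.8: Q_x = 2037.634.
∂Q_x/∂P_y = -1.9P_x = -57.5700.
ε = (∂Q_x/∂P_y)(P_y/Q_x) = -57.5700 × 13.8/2037.634 ≈ -0.390.
%ΔQ_x ≈ ε × %ΔP_y = -0.390 × (14%) = -5.5%.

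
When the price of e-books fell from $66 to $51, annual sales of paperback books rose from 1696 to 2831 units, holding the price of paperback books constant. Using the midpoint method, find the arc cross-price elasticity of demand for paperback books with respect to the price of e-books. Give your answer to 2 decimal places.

-1.96

ΔQ_A = 2831 − 1696 = 1135; ΔP_B = 51 − 66 = -15.
Midpoints: Q̄_A = 2263.5, P̄_B = 58.50.
ε = (ΔQ_A/Q̄_A)/(ΔP_B/P̄_B) = (1135/2263.5)/(-15/58.50) ≈ -1.96.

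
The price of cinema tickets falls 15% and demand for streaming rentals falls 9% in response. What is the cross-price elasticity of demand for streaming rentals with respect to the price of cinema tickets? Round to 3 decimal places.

ε = (%ΔQ of streaming rentals) / (%ΔP of cinema tickets) = (-9%) / (-15%) ≈ 0.600.
Positive cross-price elasticity: substitutes.

0.600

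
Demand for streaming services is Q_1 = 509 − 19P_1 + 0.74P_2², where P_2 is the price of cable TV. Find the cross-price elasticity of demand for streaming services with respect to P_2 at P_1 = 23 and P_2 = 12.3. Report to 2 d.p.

At P_1 = 23 and P_2 = 12.3: Q_1 = 183.955.
∂Q_1/∂P_2 = 1.48P_2 = 1.48(12.3) = 18.2040.
ε = (∂Q_1/∂P_2)(P_2/Q_1) = 18.2040 × (12.3/183.955) ≈ 1.22.

1.22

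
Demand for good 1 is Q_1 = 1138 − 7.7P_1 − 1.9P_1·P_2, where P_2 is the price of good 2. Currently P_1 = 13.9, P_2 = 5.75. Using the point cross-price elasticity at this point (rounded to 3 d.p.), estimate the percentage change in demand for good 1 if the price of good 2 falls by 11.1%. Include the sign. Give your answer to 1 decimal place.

1.9%

At P_1 = 13.9, P_2 = 5.75: Q_1 = 879.113.
∂Q_1/∂P_2 = -1.9P_1 = -26.4100.
ε = (∂Q_1/∂P_2)(P_2/Q_1) = -26.4100 × 5.75/879.113 ≈ -0.173.
%ΔQ_1 ≈ ε × %ΔP_2 = -0.173 × (-11.1%) = 1.9%.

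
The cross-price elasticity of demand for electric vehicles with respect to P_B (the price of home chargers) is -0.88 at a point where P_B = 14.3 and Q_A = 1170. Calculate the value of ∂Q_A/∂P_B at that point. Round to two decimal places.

-72.00

ε = (∂Q_A/∂P_B)·(P_B/Q_A) ⇒ ∂Q_A/∂P_B = ε·Q_A/P_B = -0.88 × 1170/14.3 ≈ -72.00.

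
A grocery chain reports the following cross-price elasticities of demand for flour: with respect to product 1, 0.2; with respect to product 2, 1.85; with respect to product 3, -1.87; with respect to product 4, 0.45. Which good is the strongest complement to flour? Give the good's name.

Complements have ε < 0. The most negative value is -1.87 (product 3).

product 3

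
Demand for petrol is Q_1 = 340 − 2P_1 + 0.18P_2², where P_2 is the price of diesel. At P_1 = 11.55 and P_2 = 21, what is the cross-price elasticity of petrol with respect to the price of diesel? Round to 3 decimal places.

At P_1 = 11.55 and P_2 = 21: Q_1 = 396.28.
∂Q_1/∂P_2 = 0.36P_2 = 0.36(21) = 7.5600.
ε = (∂Q_1/∂P_2)(P_2/Q_1) = 7.5600 × (21/396.28) ≈ 0.401.

0.401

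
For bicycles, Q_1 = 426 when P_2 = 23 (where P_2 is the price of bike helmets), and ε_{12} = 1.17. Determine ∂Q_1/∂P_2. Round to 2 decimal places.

ε = (∂Q_1/∂P_2)·(P_2/Q_1) ⇒ ∂Q_1/∂P_2 = ε·Q_1/P_2 = 1.17 × 426/23 ≈ 21.67.

21.67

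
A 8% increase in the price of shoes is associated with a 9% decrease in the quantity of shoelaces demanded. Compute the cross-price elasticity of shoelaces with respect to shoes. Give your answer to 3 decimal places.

ε = (%ΔQ of shoelaces) / (%ΔP of shoes) = (-9%) / (8%) ≈ -1.125.
Negative cross-price elasticity: complements.

-1.125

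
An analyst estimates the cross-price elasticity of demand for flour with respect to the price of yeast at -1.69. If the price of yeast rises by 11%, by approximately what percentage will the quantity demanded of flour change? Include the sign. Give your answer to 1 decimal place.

%ΔQ ≈ ε × %ΔP of yeast = -1.69 × (11%) = -18.6%.
Demand for flour falls by about 18.6%.

-18.6%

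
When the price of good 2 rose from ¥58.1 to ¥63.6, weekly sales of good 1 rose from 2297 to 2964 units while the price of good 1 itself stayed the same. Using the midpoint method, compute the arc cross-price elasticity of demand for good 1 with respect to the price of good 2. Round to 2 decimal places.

ΔQ_1 = 2964 − 2297 = 667; ΔP_2 = 63.6 − 58.1 = 5.5.
Midpoints: Q̄_1 = 2630.5, P̄_2 = 60.85.
ε = (ΔQ_1/Q̄_1)/(ΔP_2/P̄_2) = (667/2630.5)/(5.5/60.85) ≈ 2.81.

2.81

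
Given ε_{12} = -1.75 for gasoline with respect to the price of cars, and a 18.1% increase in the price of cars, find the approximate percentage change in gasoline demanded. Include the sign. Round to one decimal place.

-31.7%

%ΔQ ≈ ε × %ΔP of cars = -1.75 × (18.1%) = -31.7%.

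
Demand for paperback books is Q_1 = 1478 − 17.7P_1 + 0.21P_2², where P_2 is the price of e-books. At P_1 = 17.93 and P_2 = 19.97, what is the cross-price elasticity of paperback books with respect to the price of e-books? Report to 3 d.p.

0.135

At P_1 = 17.93 and P_2 = 19.97: Q_1 = 1244.387.
∂Q_1/∂P_2 = 0.42P_2 = 0.42(19.97) = 8.3874.
ε = (∂Q_1/∂P_2)(P_2/Q_1) = 8.3874 × (19.97/1244.387) ≈ 0.135.
ε > 0: substitutes.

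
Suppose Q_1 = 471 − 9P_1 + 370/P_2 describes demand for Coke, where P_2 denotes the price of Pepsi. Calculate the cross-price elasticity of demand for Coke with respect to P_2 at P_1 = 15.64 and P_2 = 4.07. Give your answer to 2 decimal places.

At P_1 = 15.64 and P_2 = 4.07: Q_1 = 421.149.
∂Q_1/∂P_2 = −370/P_2² = -22.3364.
ε = (∂Q_1/∂P_2)(P_2/Q_1) = -22.3364 × (4.07/421.149) ≈ -0.22.

-0.22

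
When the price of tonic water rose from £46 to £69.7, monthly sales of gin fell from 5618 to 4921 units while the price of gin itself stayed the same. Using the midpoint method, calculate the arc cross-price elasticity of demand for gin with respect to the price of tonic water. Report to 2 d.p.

ΔQ_A = 4921 − 5618 = -697; ΔP_B = 69.7 − 46 = 23.7.
Midpoints: Q̄_A = 5269.5, P̄_B = 57.85.
ε = (ΔQ_A/Q̄_A)/(ΔP_B/P̄_B) = (-697/5269.5)/(23.7/57.85) ≈ -0.32.

-0.32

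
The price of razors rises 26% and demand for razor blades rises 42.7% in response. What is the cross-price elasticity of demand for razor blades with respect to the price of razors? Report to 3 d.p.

ε = (%ΔQ of razor blades) / (%ΔP of razors) = (42.7%) / (26%) ≈ 1.642.
Positive cross-price elasticity: substitutes.

1.642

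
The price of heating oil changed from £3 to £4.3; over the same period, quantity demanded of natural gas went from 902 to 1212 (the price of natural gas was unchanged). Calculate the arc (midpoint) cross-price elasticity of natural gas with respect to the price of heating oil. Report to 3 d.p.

0.823

ΔQ_A = 1212 − 902 = 310; ΔP_B = 4.3 − 3 = 1.3.
Midpoints: Q̄_A = 1057.0, P̄_B = 3.65.
ε = (ΔQ_A/Q̄_A)/(ΔP_B/P̄_B) = (310/1057.0)/(1.3/3.65) ≈ 0.823.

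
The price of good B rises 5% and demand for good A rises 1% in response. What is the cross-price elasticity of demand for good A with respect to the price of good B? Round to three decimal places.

ε = (%ΔQ of good A) / (%ΔP of good B) = (1%) / (5%) ≈ 0.200.
Positive cross-price elasticity: substitutes.

0.200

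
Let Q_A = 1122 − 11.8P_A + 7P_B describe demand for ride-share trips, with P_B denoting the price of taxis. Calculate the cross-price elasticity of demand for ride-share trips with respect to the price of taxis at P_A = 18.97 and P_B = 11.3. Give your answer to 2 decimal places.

At P_A = 18.97 and P_B = 11.3: Q_A = 977.254.
∂Q_A/∂P_B = 7.
ε = (∂Q_A/∂P_B)(P_B/Q_A) = 7 × (11.3/977.254) ≈ 0.08.
Since ε > 0, ride-share trips and taxis are substitutes.

0.08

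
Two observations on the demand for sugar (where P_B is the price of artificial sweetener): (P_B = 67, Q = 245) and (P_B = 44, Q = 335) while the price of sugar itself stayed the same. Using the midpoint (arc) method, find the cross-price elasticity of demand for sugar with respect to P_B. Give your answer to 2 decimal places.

-0.75

ΔQ_A = 335 − 245 = 90; ΔP_B = 44 − 67 = -23.
Midpoints: Q̄_A = 290.0, P̄_B = 55.50.
ε = (ΔQ_A/Q̄_A)/(ΔP_B/P̄_B) = (90/290.0)/(-23/55.50) ≈ -0.75.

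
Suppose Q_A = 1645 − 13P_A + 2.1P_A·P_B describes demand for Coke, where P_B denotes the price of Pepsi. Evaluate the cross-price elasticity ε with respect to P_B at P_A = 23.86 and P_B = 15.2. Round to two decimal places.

0.36

At P_A = 23.86 and P_B = 15.2: Q_A = 2096.431.
∂Q_A/∂P_B = 2.1P_A = 2.1(23.86) = 50.1060.
ε = (∂Q_A/∂P_B)(P_B/Q_A) = 50.1060 × (15.2/2096.431) ≈ 0.36.
ε > 0: substitutes.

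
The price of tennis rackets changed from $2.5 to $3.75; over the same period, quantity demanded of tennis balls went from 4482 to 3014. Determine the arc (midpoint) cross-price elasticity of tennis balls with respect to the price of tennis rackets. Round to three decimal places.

-0.979

ΔQ_A = 3014 − 4482 = -1468; ΔP_B = 3.75 − 2.5 = 1.25.
Midpoints: Q̄_A = 3748.0, P̄_B = 3.12.
ε = (ΔQ_A/Q̄_A)/(ΔP_B/P̄_B) = (-1468/3748.0)/(1.25/3.12) ≈ -0.979.
ε < 0: tennis balls and tennis rackets are complements.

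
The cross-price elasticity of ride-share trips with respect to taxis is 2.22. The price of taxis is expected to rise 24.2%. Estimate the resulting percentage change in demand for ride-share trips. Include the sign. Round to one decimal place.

53.7%

%ΔQ ≈ ε × %ΔP of taxis = 2.22 × (24.2%) = 53.7%.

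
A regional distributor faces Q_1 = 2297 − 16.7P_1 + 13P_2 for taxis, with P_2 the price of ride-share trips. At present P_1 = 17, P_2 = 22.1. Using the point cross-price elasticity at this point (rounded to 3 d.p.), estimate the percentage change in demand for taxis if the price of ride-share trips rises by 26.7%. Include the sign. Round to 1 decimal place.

3.3%

At P_1 = 17, P_2 = 22.1: Q_1 = 2300.4.
∂Q_1/∂P_2 = 13.
ε = (∂Q_1/∂P_2)(P_2/Q_1) = 13.0000 × 22.1/2300.4 ≈ 0.125.
%ΔQ_1 ≈ ε × %ΔP_2 = 0.125 × (26.7%) = 3.3%.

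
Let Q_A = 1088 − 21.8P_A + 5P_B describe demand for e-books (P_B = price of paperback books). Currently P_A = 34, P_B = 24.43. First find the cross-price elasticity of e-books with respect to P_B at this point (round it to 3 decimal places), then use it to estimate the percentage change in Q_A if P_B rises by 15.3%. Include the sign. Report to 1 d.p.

4.0%

At P_A = 34, P_B = 24.43: Q_A = 468.95.
∂Q_A/∂P_B = 5.
ε = (∂Q_A/∂P_B)(P_B/Q_A) = 5.0000 × 24.43/468.95 ≈ 0.260.
%ΔQ_A ≈ ε × %ΔP_B = 0.260 × (15.3%) = 4.0%.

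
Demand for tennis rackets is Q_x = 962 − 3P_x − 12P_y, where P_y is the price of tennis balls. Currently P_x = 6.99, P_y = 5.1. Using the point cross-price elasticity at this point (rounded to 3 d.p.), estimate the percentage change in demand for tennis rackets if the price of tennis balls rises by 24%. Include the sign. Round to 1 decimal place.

At P_x = 6.99, P_y = 5.1: Q_x = 879.83.
∂Q_x/∂P_y = -12.
ε = (∂Q_x/∂P_y)(P_y/Q_x) = -12.0000 × 5.1/879.83 ≈ -0.070.
%ΔQ_x ≈ ε × %ΔP_y = -0.070 × (24%) = -1.7%.

-1.7%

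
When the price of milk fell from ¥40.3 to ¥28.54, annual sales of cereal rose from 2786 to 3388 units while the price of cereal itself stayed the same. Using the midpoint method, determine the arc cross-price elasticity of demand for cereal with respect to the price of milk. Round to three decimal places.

-0.571

ΔQ_A = 3388 − 2786 = 602; ΔP_B = 28.54 − 40.3 = -11.76.
Midpoints: Q̄_A = 3087.0, P̄_B = 34.42.
ε = (ΔQ_A/Q̄_A)/(ΔP_B/P̄_B) = (602/3087.0)/(-11.76/34.42) ≈ -0.571.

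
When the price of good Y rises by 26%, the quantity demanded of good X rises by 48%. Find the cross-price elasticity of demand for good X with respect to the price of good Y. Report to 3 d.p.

1.846

ε = (%ΔQ of good X) / (%ΔP of good Y) = (48%) / (26%) ≈ 1.846.
Positive cross-price elasticity: substitutes.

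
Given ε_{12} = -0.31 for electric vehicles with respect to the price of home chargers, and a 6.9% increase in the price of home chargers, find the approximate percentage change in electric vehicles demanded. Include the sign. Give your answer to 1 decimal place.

%ΔQ ≈ ε × %ΔP of home chargers = -0.31 × (6.9%) = -2.1%.

-2.1%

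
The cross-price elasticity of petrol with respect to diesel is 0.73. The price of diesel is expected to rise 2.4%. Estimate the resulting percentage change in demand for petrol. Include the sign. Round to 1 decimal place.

%ΔQ ≈ ε × %ΔP of diesel = 0.73 × (2.4%) = 1.8%.

1.8%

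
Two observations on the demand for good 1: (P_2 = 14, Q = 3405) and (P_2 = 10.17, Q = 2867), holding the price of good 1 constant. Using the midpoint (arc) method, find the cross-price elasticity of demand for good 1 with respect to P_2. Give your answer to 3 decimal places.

ΔQ_1 = 2867 − 3405 = -538; ΔP_2 = 10.17 − 14 = -3.83.
Midpoints: Q̄_1 = 3136.0, P̄_2 = 12.09.
ε = (ΔQ_1/Q̄_1)/(ΔP_2/P̄_2) = (-538/3136.0)/(-3.83/12.09) ≈ 0.541.

0.541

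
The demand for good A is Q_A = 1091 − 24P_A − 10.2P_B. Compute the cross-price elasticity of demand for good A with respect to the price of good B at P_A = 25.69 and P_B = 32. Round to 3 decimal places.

At P_A = 25.69 and P_B = 32: Q_A = 148.04.
∂Q_A/∂P_B = -10.2.
ε = (∂Q_A/∂P_B)(P_B/Q_A) = -10.2 × (32/148.04) ≈ -2.205.
Since ε < 0, good A and good B are complements.

-2.205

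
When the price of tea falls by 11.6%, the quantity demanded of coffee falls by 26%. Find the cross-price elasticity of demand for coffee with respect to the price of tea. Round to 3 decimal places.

ε = (%ΔQ of coffee) / (%ΔP of tea) = (-26%) / (-11.6%) ≈ 2.241.
Positive cross-price elasticity: substitutes.

2.241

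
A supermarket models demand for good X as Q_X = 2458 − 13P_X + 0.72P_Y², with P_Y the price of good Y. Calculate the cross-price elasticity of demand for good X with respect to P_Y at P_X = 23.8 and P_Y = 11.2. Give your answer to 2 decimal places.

At P_X = 23.8 and P_Y = 11.2: Q_X = 2238.917.
∂Q_X/∂P_Y = 1.44P_Y = 1.44(11.2) = 16.1280.
ε = (∂Q_X/∂P_Y)(P_Y/Q_X) = 16.1280 × (11.2/2238.917) ≈ 0.08.
ε > 0: substitutes.

0.08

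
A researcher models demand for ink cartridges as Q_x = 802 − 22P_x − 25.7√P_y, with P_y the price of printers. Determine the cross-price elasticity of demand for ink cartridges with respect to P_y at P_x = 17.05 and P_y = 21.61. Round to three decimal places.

-0.194

At P_x = 17.05 and P_y = 21.61: Q_x = 307.430.
∂Q_x/∂P_y = -25.7/(2√P_y) = -25.7/(2√21.61) = -2.7642.
ε = (∂Q_x/∂P_y)(P_y/Q_x) = -2.7642 × (21.61/307.430) ≈ -0.194.
ε < 0: complements.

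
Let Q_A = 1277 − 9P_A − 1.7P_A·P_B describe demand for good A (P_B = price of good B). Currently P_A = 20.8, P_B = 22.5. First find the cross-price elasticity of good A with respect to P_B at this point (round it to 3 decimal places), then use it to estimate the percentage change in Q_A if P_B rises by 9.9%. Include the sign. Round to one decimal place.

At P_A = 20.8, P_B = 22.5: Q_A = 294.2.
∂Q_A/∂P_B = -1.7P_A = -35.3600.
ε = (∂Q_A/∂P_B)(P_B/Q_A) = -35.3600 × 22.5/294.2 ≈ -2.704.
%ΔQ_A ≈ ε × %ΔP_B = -2.704 × (9.9%) = -26.8%.

-26.8%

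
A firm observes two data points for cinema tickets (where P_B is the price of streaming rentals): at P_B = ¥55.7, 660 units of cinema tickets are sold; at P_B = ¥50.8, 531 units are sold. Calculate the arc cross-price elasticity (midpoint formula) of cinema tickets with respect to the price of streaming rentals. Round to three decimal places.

2.354

ΔQ_A = 531 − 660 = -129; ΔP_B = 50.8 − 55.7 = -4.9.
Midpoints: Q̄_A = 595.5, P̄_B = 53.25.
ε = (ΔQ_A/Q̄_A)/(ΔP_B/P̄_B) = (-129/595.5)/(-4.9/53.25) ≈ 2.354.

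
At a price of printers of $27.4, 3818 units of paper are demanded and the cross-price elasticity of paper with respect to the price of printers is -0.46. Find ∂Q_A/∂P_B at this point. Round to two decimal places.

ε = (∂Q_A/∂P_B)·(P_B/Q_A) ⇒ ∂Q_A/∂P_B = ε·Q_A/P_B = -0.46 × 3818/27.4 ≈ -64.10.

-64.10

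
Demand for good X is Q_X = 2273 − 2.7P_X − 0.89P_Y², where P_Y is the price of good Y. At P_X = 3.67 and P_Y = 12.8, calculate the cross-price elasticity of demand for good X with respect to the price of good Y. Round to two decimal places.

-0.14

At P_X = 3.67 and P_Y = 12.8: Q_X = 2117.273.
∂Q_X/∂P_Y = -1.78P_Y = -1.78(12.8) = -22.7840.
ε = (∂Q_X/∂P_Y)(P_Y/Q_X) = -22.7840 × (12.8/2117.273) ≈ -0.14.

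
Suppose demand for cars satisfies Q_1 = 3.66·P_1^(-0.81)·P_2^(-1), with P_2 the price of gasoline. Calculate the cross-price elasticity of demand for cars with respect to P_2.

-1.00

In a log-linear (constant-elasticity) demand function, the coefficient on the exponent of P_2 is the cross-price elasticity.
ε = -1.00. Negative, so cars and gasoline are complements.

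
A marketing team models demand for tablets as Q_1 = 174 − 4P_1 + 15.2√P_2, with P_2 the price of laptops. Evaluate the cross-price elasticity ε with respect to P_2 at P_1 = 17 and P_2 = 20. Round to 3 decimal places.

0.195

At P_1 = 17 and P_2 = 20: Q_1 = 173.976.
∂Q_1/∂P_2 = 15.2/(2√P_2) = 15.2/(2√20) = 1.6994.
ε = (∂Q_1/∂P_2)(P_2/Q_1) = 1.6994 × (20/173.976) ≈ 0.195.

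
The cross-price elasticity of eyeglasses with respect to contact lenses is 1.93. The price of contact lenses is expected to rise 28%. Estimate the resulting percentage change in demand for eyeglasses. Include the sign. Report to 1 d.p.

54.0%

%ΔQ ≈ ε × %ΔP of contact lenses = 1.93 × (28%) = 54.0%.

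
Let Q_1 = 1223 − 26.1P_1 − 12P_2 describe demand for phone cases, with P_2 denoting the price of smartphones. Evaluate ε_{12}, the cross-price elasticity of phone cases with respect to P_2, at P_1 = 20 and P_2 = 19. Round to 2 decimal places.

-0.48

At P_1 = 20 and P_2 = 19: Q_1 = 473.
∂Q_1/∂P_2 = -12.
ε = (∂Q_1/∂P_2)(P_2/Q_1) = -12 × (19/473) ≈ -0.48.
Since ε < 0, phone cases and smartphones are complements.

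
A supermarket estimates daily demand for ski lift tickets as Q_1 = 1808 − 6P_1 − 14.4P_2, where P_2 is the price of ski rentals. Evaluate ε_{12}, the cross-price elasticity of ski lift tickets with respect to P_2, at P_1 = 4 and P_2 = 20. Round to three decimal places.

At P_1 = 4 and P_2 = 20: Q_1 = 1496.
∂Q_1/∂P_2 = -14.4.
ε = (∂Q_1/∂P_2)(P_2/Q_1) = -14.4 × (20/1496) ≈ -0.193.
Since ε < 0, ski lift tickets and ski rentals are complements.

-0.193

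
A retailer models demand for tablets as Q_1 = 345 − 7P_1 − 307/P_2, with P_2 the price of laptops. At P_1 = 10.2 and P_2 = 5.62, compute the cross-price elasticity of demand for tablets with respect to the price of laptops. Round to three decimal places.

At P_1 = 10.2 and P_2 = 5.62: Q_1 = 218.974.
∂Q_1/∂P_2 = 307/P_2² = 9.7200.
ε = (∂Q_1/∂P_2)(P_2/Q_1) = 9.7200 × (5.62/218.974) ≈ 0.249.

0.249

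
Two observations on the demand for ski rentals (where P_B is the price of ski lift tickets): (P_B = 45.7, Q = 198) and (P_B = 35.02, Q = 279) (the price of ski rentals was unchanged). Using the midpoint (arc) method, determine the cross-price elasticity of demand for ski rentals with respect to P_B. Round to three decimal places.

-1.283

ΔQ_A = 279 − 198 = 81; ΔP_B = 35.02 − 45.7 = -10.68.
Midpoints: Q̄_A = 238.5, P̄_B = 40.36.
ε = (ΔQ_A/Q̄_A)/(ΔP_B/P̄_B) = (81/238.5)/(-10.68/40.36) ≈ -1.283.
ε < 0: ski rentals and ski lift tickets are complements.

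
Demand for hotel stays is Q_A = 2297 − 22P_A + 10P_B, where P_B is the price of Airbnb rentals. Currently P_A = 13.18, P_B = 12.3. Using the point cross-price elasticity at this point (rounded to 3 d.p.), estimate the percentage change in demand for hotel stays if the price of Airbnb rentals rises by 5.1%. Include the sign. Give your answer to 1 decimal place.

0.3%

At P_A = 13.18, P_B = 12.3: Q_A = 2130.04.
∂Q_A/∂P_B = 10.
ε = (∂Q_A/∂P_B)(P_B/Q_A) = 10.0000 × 12.3/2130.04 ≈ 0.058.
%ΔQ_A ≈ ε × %ΔP_B = 0.058 × (5.1%) = 0.3%.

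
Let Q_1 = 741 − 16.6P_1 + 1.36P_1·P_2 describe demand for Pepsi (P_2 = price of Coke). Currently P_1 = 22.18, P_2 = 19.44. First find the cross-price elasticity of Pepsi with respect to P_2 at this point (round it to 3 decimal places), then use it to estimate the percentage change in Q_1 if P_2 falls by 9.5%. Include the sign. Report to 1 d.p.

-5.8%

At P_1 = 22.18, P_2 = 19.44: Q_1 = 959.216.
∂Q_1/∂P_2 = 1.36P_1 = 30.1648.
ε = (∂Q_1/∂P_2)(P_2/Q_1) = 30.1648 × 19.44/959.216 ≈ 0.611.
%ΔQ_1 ≈ ε × %ΔP_2 = 0.611 × (-9.5%) = -5.8%.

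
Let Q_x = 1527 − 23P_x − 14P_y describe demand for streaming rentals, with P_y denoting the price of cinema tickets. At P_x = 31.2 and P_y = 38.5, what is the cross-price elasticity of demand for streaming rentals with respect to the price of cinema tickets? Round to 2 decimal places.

At P_x = 31.2 and P_y = 38.5: Q_x = 270.4.
∂Q_x/∂P_y = -14.
ε = (∂Q_x/∂P_y)(P_y/Q_x) = -14 × (38.5/270.4) ≈ -1.99.
Since ε < 0, streaming rentals and cinema tickets are complements.

-1.99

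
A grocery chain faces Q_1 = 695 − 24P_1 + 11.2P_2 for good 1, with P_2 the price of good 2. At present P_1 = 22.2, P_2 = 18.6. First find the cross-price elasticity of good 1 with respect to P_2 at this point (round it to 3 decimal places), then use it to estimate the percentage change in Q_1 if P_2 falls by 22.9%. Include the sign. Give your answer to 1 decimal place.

At P_1 = 22.2, P_2 = 18.6: Q_1 = 370.52.
∂Q_1/∂P_2 = 11.2.
ε = (∂Q_1/∂P_2)(P_2/Q_1) = 11.2000 × 18.6/370.52 ≈ 0.562.
%ΔQ_1 ≈ ε × %ΔP_2 = 0.562 × (-22.9%) = -12.9%.

-12.9%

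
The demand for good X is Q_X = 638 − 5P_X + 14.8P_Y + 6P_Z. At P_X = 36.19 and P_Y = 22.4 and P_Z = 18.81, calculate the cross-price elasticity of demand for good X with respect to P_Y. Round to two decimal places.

At P_X = 36.19 and P_Y = 22.4 and P_Z = 18.81: Q_X = 901.43.
∂Q_X/∂P_Y = 14.8.
ε = (∂Q_X/∂P_Y)(P_Y/Q_X) = 14.8 × (22.4/901.43) ≈ 0.37.
Since ε > 0, good X and good Y are substitutes.

0.37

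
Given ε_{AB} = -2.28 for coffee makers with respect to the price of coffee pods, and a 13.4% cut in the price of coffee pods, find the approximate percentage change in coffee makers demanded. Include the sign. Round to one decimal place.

30.6%

%ΔQ ≈ ε × %ΔP of coffee pods = -2.28 × (-13.4%) = 30.6%.
Demand for coffee makers rises by about 30.6%.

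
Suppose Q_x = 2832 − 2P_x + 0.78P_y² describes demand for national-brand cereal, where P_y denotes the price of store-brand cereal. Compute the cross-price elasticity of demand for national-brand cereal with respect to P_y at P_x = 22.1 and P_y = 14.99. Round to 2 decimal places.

0.12

At P_x = 22.1 and P_y = 14.99: Q_x = 2963.066.
∂Q_x/∂P_y = 1.56P_y = 1.56(14.99) = 23.3844.
ε = (∂Q_x/∂P_y)(P_y/Q_x) = 23.3844 × (14.99/2963.066) ≈ 0.12.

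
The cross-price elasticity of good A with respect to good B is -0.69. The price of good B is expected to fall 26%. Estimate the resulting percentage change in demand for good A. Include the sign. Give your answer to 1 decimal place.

%ΔQ ≈ ε × %ΔP of good B = -0.69 × (-26%) = 17.9%.
Demand for good A rises by about 17.9%.

17.9%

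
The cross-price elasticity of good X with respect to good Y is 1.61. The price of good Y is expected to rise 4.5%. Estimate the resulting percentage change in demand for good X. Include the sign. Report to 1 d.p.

%ΔQ ≈ ε × %ΔP of good Y = 1.61 × (4.5%) = 7.2%.

7.2%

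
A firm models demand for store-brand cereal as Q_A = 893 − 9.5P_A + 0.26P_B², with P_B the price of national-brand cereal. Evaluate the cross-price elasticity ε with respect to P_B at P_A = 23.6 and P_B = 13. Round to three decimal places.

0.123

At P_A = 23.6 and P_B = 13: Q_A = 712.74.
∂Q_A/∂P_B = 0.52P_B = 0.52(13) = 6.7600.
ε = (∂Q_A/∂P_B)(P_B/Q_A) = 6.7600 × (13/712.74) ≈ 0.123.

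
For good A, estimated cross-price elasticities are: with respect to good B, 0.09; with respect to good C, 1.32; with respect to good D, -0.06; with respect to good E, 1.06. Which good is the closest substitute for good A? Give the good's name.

Substitutes have ε > 0. Among the positive values, 1.32 (good C) is largest.

good C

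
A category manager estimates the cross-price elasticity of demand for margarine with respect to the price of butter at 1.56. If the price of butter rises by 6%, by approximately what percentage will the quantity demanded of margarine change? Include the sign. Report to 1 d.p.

%ΔQ ≈ ε × %ΔP of butter = 1.56 × (6%) = 9.4%.
Demand for margarine rises by about 9.4%.

9.4%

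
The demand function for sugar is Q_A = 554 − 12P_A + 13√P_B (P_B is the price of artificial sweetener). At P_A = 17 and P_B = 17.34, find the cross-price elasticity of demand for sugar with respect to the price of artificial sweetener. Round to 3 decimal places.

At P_A = 17 and P_B = 17.34: Q_A = 404.134.
∂Q_A/∂P_B = 13/(2√P_B) = 13/(2√17.34) = 1.5609.
ε = (∂Q_A/∂P_B)(P_B/Q_A) = 1.5609 × (17.34/404.134) ≈ 0.067.
ε > 0: substitutes.

0.067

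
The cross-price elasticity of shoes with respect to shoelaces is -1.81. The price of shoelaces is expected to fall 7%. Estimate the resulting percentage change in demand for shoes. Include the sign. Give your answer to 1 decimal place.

%ΔQ ≈ ε × %ΔP of shoelaces = -1.81 × (-7%) = 12.7%.

12.7%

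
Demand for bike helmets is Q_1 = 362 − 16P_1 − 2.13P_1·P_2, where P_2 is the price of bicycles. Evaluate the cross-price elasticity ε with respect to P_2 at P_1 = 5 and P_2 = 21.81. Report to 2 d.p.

-4.67

At P_1 = 5 and P_2 = 21.81: Q_1 = 49.724.
∂Q_1/∂P_2 = -2.13P_1 = -2.13(5) = -10.6500.
ε = (∂Q_1/∂P_2)(P_2/Q_1) = -10.6500 × (21.81/49.724) ≈ -4.67.
ε < 0: complements.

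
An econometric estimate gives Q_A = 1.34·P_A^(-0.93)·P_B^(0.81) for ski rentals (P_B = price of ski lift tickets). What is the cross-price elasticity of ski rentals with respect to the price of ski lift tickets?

0.81

In a log-linear (constant-elasticity) demand function, the coefficient on the exponent of P_B is the cross-price elasticity.
ε = 0.81. Positive, so ski rentals and ski lift tickets are substitutes.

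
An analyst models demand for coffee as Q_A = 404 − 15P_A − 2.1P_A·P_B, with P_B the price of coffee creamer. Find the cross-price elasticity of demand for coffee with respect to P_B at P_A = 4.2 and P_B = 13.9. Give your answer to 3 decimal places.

-0.561

At P_A = 4.2 and P_B = 13.9: Q_A = 218.402.
∂Q_A/∂P_B = -2.1P_A = -2.1(4.2) = -8.8200.
ε = (∂Q_A/∂P_B)(P_B/Q_A) = -8.8200 × (13.9/218.402) ≈ -0.561.
ε < 0: complements.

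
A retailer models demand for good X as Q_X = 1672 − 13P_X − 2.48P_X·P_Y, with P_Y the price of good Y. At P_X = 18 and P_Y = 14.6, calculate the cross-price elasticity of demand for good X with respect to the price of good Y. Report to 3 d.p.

-0.829

At P_X = 18 and P_Y = 14.6: Q_X = 786.256.
∂Q_X/∂P_Y = -2.48P_X = -2.48(18) = -44.6400.
ε = (∂Q_X/∂P_Y)(P_Y/Q_X) = -44.6400 × (14.6/786.256) ≈ -0.829.
ε < 0: complements.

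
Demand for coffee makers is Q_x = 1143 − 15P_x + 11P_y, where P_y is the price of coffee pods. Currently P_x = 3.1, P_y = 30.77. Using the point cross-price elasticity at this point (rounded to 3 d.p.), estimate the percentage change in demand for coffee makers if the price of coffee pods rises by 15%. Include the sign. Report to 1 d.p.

3.5%

At P_x = 3.1, P_y = 30.77: Q_x = 1434.97.
∂Q_x/∂P_y = 11.
ε = (∂Q_x/∂P_y)(P_y/Q_x) = 11.0000 × 30.77/1434.97 ≈ 0.236.
%ΔQ_x ≈ ε × %ΔP_y = 0.236 × (15%) = 3.5%.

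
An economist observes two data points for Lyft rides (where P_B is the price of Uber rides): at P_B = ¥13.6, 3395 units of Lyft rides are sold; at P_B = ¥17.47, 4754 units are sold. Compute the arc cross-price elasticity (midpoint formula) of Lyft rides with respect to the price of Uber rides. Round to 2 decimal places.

1.34

ΔQ_A = 4754 − 3395 = 1359; ΔP_B = 17.47 − 13.6 = 3.87.
Midpoints: Q̄_A = 4074.5, P̄_B = 15.54.
ε = (ΔQ_A/Q̄_A)/(ΔP_B/P̄_B) = (1359/4074.5)/(3.87/15.54) ≈ 1.34.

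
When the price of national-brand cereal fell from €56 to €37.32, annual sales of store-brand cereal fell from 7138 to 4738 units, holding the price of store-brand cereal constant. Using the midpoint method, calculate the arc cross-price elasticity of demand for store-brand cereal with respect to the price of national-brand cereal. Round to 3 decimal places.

1.010

ΔQ_A = 4738 − 7138 = -2400; ΔP_B = 37.32 − 56 = -18.68.
Midpoints: Q̄_A = 5938.0, P̄_B = 46.66.
ε = (ΔQ_A/Q̄_A)/(ΔP_B/P̄_B) = (-2400/5938.0)/(-18.68/46.66) ≈ 1.010.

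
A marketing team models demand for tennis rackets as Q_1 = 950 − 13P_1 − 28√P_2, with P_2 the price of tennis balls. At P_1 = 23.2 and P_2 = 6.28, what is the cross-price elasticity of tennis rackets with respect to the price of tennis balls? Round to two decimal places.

At P_1 = 23.2 and P_2 = 6.28: Q_1 = 578.232.
∂Q_1/∂P_2 = -28/(2√P_2) = -28/(2√6.28) = -5.5866.
ε = (∂Q_1/∂P_2)(P_2/Q_1) = -5.5866 × (6.28/578.232) ≈ -0.06.

-0.06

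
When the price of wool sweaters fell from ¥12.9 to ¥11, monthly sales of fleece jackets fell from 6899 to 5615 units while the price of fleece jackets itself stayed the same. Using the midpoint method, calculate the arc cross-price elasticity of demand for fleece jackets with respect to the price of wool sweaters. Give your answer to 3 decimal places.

ΔQ_A = 5615 − 6899 = -1284; ΔP_B = 11 − 12.9 = -1.9.
Midpoints: Q̄_A = 6257.0, P̄_B = 11.95.
ε = (ΔQ_A/Q̄_A)/(ΔP_B/P̄_B) = (-1284/6257.0)/(-1.9/11.95) ≈ 1.291.
ε > 0: fleece jackets and wool sweaters are substitutes.

1.291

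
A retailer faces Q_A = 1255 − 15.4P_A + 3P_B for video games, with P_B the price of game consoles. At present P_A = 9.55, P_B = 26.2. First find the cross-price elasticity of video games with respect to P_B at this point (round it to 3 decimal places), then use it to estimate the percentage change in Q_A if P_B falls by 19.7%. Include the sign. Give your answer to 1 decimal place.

At P_A = 9.55, P_B = 26.2: Q_A = 1186.53.
∂Q_A/∂P_B = 3.
ε = (∂Q_A/∂P_B)(P_B/Q_A) = 3.0000 × 26.2/1186.53 ≈ 0.066.
%ΔQ_A ≈ ε × %ΔP_B = 0.066 × (-19.7%) = -1.3%.

-1.3%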